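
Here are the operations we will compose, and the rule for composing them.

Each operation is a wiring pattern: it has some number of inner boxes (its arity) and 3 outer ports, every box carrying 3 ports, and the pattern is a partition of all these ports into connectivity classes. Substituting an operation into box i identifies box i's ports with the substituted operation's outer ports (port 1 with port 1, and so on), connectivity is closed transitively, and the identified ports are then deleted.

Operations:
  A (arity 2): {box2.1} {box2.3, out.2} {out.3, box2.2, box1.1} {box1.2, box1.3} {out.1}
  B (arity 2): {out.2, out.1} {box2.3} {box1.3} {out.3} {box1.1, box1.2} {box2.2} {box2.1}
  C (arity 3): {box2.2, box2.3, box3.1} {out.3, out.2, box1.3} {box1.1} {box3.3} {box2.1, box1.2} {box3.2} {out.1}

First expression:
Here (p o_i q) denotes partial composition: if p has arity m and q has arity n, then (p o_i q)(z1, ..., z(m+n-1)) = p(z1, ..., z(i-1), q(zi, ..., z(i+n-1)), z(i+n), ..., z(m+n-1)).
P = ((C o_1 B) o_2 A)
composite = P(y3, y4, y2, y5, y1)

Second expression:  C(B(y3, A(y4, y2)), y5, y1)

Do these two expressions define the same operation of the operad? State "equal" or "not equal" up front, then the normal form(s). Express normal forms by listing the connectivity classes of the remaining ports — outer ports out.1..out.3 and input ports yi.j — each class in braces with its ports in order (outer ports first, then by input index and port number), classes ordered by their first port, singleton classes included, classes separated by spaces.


The first expression, normalized: {out.1} {out.2, out.3} {y1.1, y5.2, y5.3} {y1.2} {y1.3} {y2.1} {y2.2, y4.1} {y2.3} {y3.1, y3.2} {y3.3} {y4.2, y4.3} {y5.1}
The second expression, normalized: {out.1} {out.2, out.3} {y1.1, y5.2, y5.3} {y1.2} {y1.3} {y2.1} {y2.2, y4.1} {y2.3} {y3.1, y3.2} {y3.3} {y4.2, y4.3} {y5.1}
The normal forms match — equal.

equal; both compose to {out.1} {out.2, out.3} {y1.1, y5.2, y5.3} {y1.2} {y1.3} {y2.1} {y2.2, y4.1} {y2.3} {y3.1, y3.2} {y3.3} {y4.2, y4.3} {y5.1}


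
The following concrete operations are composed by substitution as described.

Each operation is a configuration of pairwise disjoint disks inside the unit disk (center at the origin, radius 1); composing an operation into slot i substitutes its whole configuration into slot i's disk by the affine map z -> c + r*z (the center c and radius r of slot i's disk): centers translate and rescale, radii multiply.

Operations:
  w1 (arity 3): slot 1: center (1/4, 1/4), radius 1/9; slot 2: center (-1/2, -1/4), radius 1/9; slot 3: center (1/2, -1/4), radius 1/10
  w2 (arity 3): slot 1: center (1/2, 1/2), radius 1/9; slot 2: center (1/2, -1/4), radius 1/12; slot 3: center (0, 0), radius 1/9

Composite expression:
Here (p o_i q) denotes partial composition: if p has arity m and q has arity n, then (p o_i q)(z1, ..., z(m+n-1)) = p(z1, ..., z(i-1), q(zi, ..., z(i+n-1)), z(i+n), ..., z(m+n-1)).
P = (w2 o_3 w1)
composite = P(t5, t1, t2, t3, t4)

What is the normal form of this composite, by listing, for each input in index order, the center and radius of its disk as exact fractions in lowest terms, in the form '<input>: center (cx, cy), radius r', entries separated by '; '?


t1: center (1/2, -1/4), radius 1/12; t2: center (1/36, 1/36), radius 1/81; t3: center (-1/18, -1/36), radius 1/81; t4: center (1/18, -1/36), radius 1/90; t5: center (1/2, 1/2), radius 1/9

Only the slot chain above each t matters under w2; compose those maps.
input t5: composing its 1 substitution step yields center (1/2, 1/2), radius 1/9
input t1: composing its 1 substitution step yields center (1/2, -1/4), radius 1/12
input t2: composing its 2 substitution steps yields center (1/36, 1/36), radius 1/81
input t3: composing its 2 substitution steps yields center (-1/18, -1/36), radius 1/81
input t4: composing its 2 substitution steps yields center (1/18, -1/36), radius 1/90


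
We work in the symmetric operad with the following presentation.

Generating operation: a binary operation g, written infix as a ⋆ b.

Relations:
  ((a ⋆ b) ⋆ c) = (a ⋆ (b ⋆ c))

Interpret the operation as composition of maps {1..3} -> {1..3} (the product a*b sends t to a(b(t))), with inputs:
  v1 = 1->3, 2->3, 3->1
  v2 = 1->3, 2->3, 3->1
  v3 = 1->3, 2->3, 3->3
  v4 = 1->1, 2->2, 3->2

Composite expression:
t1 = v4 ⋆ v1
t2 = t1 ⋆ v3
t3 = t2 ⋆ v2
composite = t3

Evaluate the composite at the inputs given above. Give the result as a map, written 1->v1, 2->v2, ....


1->1, 2->1, 3->1

(v4 ⋆ v1) = 1->2, 2->2, 3->1
((v4 ⋆ v1) ⋆ v3) = 1->1, 2->1, 3->1
(((v4 ⋆ v1) ⋆ v3) ⋆ v2) = 1->1, 2->1, 3->1


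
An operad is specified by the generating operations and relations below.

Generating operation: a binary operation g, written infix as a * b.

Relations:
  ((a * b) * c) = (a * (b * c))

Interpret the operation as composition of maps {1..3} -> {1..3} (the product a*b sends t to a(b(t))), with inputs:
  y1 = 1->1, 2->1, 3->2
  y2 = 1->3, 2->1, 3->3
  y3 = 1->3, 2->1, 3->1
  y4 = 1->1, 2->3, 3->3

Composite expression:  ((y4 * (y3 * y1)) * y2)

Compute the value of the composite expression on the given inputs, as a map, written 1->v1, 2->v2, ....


(y3 * y1) = 1->3, 2->3, 3->1
(y4 * (y3 * y1)) = 1->3, 2->3, 3->1
((y4 * (y3 * y1)) * y2) = 1->1, 2->3, 3->1

1->1, 2->3, 3->1


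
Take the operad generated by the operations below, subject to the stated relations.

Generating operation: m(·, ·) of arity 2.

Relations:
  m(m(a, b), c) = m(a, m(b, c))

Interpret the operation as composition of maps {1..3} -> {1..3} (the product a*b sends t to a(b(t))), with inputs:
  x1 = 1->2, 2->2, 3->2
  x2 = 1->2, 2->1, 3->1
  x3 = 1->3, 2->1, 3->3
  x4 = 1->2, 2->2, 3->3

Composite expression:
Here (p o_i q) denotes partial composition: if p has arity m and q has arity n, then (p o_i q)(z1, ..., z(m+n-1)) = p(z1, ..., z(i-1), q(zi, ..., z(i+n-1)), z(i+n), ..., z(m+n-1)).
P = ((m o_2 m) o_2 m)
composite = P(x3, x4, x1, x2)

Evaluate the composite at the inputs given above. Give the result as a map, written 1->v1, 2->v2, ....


1->1, 2->1, 3->1


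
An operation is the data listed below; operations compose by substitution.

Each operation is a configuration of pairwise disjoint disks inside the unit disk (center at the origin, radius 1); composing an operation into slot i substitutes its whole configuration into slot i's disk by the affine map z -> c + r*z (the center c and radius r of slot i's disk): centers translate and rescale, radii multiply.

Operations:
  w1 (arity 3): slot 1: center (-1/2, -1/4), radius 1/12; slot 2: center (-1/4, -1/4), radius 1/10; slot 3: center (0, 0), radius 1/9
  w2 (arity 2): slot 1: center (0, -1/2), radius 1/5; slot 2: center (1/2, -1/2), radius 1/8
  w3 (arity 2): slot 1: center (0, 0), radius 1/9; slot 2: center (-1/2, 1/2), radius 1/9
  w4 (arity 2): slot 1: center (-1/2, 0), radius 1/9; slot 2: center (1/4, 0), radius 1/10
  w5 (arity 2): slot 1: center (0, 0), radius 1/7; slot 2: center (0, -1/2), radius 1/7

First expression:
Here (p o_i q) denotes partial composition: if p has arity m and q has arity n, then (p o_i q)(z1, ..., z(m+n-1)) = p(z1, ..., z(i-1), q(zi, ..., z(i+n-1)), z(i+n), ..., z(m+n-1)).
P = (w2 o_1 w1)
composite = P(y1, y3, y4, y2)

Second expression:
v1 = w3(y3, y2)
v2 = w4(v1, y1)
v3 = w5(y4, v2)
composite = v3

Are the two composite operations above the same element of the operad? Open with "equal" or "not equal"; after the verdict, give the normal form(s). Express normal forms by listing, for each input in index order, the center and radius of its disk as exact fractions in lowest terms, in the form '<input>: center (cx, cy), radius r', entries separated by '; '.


not equal: they reduce to y1: center (-1/10, -11/20), radius 1/60; y2: center (1/2, -1/2), radius 1/8; y3: center (-1/20, -11/20), radius 1/50; y4: center (0, -1/2), radius 1/45 and y1: center (1/28, -1/2), radius 1/70; y2: center (-5/63, -31/63), radius 1/567; y3: center (-1/14, -1/2), radius 1/567; y4: center (0, 0), radius 1/7

The first expression reduces to y1: center (-1/10, -11/20), radius 1/60; y2: center (1/2, -1/2), radius 1/8; y3: center (-1/20, -11/20), radius 1/50; y4: center (0, -1/2), radius 1/45
The second expression reduces to y1: center (1/28, -1/2), radius 1/70; y2: center (-5/63, -31/63), radius 1/567; y3: center (-1/14, -1/2), radius 1/567; y4: center (0, 0), radius 1/7
The forms do not match — not equal.


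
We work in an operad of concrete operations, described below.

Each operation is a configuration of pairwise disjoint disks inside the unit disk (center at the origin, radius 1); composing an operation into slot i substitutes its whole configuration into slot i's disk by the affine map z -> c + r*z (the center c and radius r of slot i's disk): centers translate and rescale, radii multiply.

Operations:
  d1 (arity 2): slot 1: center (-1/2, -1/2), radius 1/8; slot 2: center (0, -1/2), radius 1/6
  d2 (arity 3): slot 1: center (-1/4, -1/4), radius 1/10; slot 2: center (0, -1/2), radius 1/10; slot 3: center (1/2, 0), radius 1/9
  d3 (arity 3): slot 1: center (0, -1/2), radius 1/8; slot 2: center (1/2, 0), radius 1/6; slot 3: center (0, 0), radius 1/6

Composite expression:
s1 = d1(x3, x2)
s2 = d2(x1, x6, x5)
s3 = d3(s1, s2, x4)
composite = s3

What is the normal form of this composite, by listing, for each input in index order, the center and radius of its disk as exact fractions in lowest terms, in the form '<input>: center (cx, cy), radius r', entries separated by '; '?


x1: center (11/24, -1/24), radius 1/60; x2: center (0, -9/16), radius 1/48; x3: center (-1/16, -9/16), radius 1/64; x4: center (0, 0), radius 1/6; x5: center (7/12, 0), radius 1/54; x6: center (1/2, -1/12), radius 1/60

Affine substitution under d3: radii multiply and x-centers shift.
tracing x3 down its 2-map path: center (-1/16, -9/16), radius 1/64
tracing x2 down its 2-map path: center (0, -9/16), radius 1/48
tracing x1 down its 2-map path: center (11/24, -1/24), radius 1/60
tracing x6 down its 2-map path: center (1/2, -1/12), radius 1/60
tracing x5 down its 2-map path: center (7/12, 0), radius 1/54
tracing x4 down its 1-map path: center (0, 0), radius 1/6


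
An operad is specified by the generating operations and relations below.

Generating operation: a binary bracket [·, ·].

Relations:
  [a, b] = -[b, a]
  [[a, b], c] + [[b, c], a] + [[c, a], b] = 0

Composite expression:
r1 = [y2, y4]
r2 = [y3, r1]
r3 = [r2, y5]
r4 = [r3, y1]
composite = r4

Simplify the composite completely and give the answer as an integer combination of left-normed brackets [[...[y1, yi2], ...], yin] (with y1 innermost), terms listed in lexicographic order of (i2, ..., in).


[[[[y1, y2], y4], y3], y5] - [[[[y1, y3], y2], y4], y5] + [[[[y1, y3], y4], y2], y5] - [[[[y1, y4], y2], y3], y5] - [[[[y1, y5], y2], y4], y3] + [[[[y1, y5], y3], y2], y4] - [[[[y1, y5], y3], y4], y2] + [[[[y1, y5], y4], y2], y3]

Expand each bracket as ab - ba; the y1-initial words give the coefficients.
Composite bracket: [[[y3, [y2, y4]], y5], y1]
Applying ab - ba throughout gives 16 signed words (2^4 = 16).
Only words starting with y1 matter:
  y1y2y4y3y5 appears with sign +1, giving the term +[[[[y1, y2], y4], y3], y5]
  y1y3y2y4y5 appears with sign -1, giving the term -[[[[y1, y3], y2], y4], y5]
  y1y3y4y2y5 appears with sign +1, giving the term +[[[[y1, y3], y4], y2], y5]
  y1y4y2y3y5 appears with sign -1, giving the term -[[[[y1, y4], y2], y3], y5]
  y1y5y2y4y3 appears with sign -1, giving the term -[[[[y1, y5], y2], y4], y3]
  y1y5y3y2y4 appears with sign +1, giving the term +[[[[y1, y5], y3], y2], y4]
  y1y5y3y4y2 appears with sign -1, giving the term -[[[[y1, y5], y3], y4], y2]
  y1y5y4y2y3 appears with sign +1, giving the term +[[[[y1, y5], y4], y2], y3]


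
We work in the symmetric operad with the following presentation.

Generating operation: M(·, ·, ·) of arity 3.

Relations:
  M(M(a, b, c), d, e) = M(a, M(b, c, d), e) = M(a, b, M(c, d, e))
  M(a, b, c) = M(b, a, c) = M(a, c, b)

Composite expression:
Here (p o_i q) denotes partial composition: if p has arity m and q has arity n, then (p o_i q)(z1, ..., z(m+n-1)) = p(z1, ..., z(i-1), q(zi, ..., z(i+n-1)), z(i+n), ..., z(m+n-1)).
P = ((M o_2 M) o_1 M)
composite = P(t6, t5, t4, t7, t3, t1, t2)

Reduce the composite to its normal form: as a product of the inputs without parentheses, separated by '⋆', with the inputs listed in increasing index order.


Both nesting and order wash out for M; what remains is which t's occur.
M(t6, t5, t4) reduces to t6 ⋆ t5 ⋆ t4
M(t7, t3, t1) reduces to t7 ⋆ t3 ⋆ t1
M(M(t6, t5, t4), M(t7, t3, t1), t2) reduces to t6 ⋆ t5 ⋆ t4 ⋆ t7 ⋆ t3 ⋆ t1 ⋆ t2
rearranged into index order: t1 ⋆ t2 ⋆ t3 ⋆ t4 ⋆ t5 ⋆ t6 ⋆ t7

t1 ⋆ t2 ⋆ t3 ⋆ t4 ⋆ t5 ⋆ t6 ⋆ t7


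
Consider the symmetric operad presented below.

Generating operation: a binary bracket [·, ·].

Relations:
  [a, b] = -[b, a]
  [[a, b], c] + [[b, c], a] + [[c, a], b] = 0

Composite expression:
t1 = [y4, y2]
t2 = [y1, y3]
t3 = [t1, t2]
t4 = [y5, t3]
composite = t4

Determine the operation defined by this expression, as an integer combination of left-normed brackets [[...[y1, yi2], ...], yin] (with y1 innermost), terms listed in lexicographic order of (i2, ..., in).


Skip Jacobi rewriting: expand, keep y1-initial words, read off terms.
Composite bracket: [y5, [[y4, y2], [y1, y3]]]
Each bracket splits as ab - ba, giving 16 signed words (2^4 = 16).
Keep just the words that open with y1:
  word y1y3y2y4y5 has sign -1, contributing -[[[[y1, y3], y2], y4], y5]
  word y1y3y4y2y5 has sign +1, contributing +[[[[y1, y3], y4], y2], y5]

-[[[[y1, y3], y2], y4], y5] + [[[[y1, y3], y4], y2], y5]


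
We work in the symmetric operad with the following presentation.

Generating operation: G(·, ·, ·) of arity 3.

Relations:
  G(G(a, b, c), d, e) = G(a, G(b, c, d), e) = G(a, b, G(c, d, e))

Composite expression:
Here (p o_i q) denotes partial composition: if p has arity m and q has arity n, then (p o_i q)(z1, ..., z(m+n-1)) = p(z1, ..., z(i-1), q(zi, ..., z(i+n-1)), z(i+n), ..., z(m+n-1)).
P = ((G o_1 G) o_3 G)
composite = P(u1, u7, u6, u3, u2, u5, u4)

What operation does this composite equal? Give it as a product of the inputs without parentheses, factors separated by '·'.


u1 · u7 · u6 · u3 · u2 · u5 · u4

All parenthesizations of G agree; list the u-inputs left to right.
G(u6, u3, u2) linearizes to u6 · u3 · u2
G(u1, u7, G(u6, u3, u2)) linearizes to u1 · u7 · u6 · u3 · u2
G(G(u1, u7, G(u6, u3, u2)), u5, u4) linearizes to u1 · u7 · u6 · u3 · u2 · u5 · u4


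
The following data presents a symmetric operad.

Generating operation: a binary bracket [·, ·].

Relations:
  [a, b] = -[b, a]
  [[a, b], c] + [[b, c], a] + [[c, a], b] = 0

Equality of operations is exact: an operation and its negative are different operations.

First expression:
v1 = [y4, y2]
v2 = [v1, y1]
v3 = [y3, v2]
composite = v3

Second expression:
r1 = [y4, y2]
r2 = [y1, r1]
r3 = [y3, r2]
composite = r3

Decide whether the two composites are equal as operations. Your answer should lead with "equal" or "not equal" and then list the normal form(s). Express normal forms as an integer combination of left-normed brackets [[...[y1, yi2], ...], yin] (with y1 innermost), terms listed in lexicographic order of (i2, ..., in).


not equal; first: -[[[y1, y2], y4], y3] + [[[y1, y4], y2], y3]; second: [[[y1, y2], y4], y3] - [[[y1, y4], y2], y3]

The first expression reduces to -[[[y1, y2], y4], y3] + [[[y1, y4], y2], y3]
The second expression reduces to [[[y1, y2], y4], y3] - [[[y1, y4], y2], y3]
Different reductions; not equal.


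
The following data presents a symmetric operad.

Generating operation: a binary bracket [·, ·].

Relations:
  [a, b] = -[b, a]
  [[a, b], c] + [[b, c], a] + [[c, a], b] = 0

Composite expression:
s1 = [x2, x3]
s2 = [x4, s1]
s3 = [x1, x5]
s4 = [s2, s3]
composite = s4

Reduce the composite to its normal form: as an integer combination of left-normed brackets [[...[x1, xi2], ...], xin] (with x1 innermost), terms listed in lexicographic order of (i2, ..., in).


[[[[x1, x5], x2], x3], x4] - [[[[x1, x5], x3], x2], x4] - [[[[x1, x5], x4], x2], x3] + [[[[x1, x5], x4], x3], x2]

Antisymmetry and Jacobi reduce to x1-anchored left-normed brackets.
Composite bracket: [[x4, [x2, x3]], [x1, x5]]
Expanding via [a, b] = ab - ba: 16 signed words (2^4 = 16).
The x1-initial words carry the normal form:
  x1x5x2x3x4 appears with sign +1, giving the term +[[[[x1, x5], x2], x3], x4]
  x1x5x3x2x4 appears with sign -1, giving the term -[[[[x1, x5], x3], x2], x4]
  x1x5x4x2x3 appears with sign -1, giving the term -[[[[x1, x5], x4], x2], x3]
  x1x5x4x3x2 appears with sign +1, giving the term +[[[[x1, x5], x4], x3], x2]


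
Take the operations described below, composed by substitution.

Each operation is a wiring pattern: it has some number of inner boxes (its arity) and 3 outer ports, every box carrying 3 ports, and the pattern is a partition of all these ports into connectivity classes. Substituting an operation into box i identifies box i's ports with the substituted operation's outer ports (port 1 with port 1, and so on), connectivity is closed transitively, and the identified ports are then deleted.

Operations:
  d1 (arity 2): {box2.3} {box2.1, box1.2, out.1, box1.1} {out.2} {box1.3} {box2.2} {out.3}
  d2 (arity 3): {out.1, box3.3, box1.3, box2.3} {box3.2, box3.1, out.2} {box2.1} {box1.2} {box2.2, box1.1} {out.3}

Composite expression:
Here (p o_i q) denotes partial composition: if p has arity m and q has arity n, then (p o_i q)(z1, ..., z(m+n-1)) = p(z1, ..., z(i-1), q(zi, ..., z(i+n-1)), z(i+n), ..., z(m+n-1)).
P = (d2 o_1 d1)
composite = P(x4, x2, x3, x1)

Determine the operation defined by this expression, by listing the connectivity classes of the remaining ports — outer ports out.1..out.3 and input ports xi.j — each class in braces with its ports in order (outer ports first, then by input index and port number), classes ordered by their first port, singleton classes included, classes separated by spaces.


{out.1, x1.3, x3.3} {out.2, x1.1, x1.2} {out.3} {x2.1, x3.2, x4.1, x4.2} {x2.2} {x2.3} {x3.1} {x4.3}


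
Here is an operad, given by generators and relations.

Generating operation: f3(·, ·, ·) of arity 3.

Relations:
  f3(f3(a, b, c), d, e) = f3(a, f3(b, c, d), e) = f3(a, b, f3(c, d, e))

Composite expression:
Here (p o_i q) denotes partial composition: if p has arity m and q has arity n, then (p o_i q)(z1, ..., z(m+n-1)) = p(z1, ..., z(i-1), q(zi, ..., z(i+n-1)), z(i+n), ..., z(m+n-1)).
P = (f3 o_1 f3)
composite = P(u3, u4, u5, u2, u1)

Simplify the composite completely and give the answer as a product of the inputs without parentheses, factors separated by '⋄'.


u3 ⋄ u4 ⋄ u5 ⋄ u2 ⋄ u1

The f3-tree's shape is irrelevant; the u-reading-order decides.
f3(u3, u4, u5) unparenthesizes to u3 ⋄ u4 ⋄ u5
f3(f3(u3, u4, u5), u2, u1) unparenthesizes to u3 ⋄ u4 ⋄ u5 ⋄ u2 ⋄ u1


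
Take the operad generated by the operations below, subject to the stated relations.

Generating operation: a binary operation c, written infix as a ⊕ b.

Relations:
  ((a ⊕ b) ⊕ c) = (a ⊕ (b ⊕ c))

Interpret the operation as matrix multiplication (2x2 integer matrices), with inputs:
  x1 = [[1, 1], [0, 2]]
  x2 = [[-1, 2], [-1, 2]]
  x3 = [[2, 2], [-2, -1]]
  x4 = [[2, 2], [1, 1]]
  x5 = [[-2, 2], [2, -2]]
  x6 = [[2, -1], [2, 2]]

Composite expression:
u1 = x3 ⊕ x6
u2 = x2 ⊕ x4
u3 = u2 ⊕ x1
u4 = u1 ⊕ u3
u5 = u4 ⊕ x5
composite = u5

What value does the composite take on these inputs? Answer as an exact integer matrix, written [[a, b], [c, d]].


(x3 ⊕ x6) = [[8, 2], [-6, 0]]
(x2 ⊕ x4) = [[0, 0], [0, 0]]
((x2 ⊕ x4) ⊕ x1) = [[0, 0], [0, 0]]
((x3 ⊕ x6) ⊕ ((x2 ⊕ x4) ⊕ x1)) = [[0, 0], [0, 0]]
(((x3 ⊕ x6) ⊕ ((x2 ⊕ x4) ⊕ x1)) ⊕ x5) = [[0, 0], [0, 0]]

[[0, 0], [0, 0]]


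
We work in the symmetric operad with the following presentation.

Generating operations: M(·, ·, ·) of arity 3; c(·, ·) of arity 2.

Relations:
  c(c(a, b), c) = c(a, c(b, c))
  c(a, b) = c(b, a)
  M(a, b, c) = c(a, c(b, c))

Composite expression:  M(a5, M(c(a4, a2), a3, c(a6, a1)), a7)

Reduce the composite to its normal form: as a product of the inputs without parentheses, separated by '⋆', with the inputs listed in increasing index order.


Reordering under M is free, so list the a-inputs canonically.
c(a4, a2) unparenthesizes to a4 ⋆ a2
c(a6, a1) unparenthesizes to a6 ⋆ a1
M(c(a4, a2), a3, c(a6, a1)) unparenthesizes to a4 ⋆ a2 ⋆ a3 ⋆ a6 ⋆ a1
M(a5, M(c(a4, a2), a3, c(a6, a1)), a7) unparenthesizes to a5 ⋆ a4 ⋆ a2 ⋆ a3 ⋆ a6 ⋆ a1 ⋆ a7
commutativity sorts the factors: a1 ⋆ a2 ⋆ a3 ⋆ a4 ⋆ a5 ⋆ a6 ⋆ a7

a1 ⋆ a2 ⋆ a3 ⋆ a4 ⋆ a5 ⋆ a6 ⋆ a7


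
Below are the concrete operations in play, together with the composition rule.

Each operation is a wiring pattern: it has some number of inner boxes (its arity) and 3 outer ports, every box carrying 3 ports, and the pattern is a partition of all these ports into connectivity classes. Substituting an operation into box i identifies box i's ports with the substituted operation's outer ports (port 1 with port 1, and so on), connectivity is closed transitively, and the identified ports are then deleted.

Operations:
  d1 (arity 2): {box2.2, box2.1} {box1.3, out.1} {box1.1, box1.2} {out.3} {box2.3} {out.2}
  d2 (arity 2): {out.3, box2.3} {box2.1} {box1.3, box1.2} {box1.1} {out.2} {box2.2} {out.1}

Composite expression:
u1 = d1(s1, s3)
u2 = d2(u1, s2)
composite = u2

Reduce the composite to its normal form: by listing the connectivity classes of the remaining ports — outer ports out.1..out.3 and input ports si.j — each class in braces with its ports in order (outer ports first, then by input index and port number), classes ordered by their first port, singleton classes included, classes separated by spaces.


Treat the ports identified at d2 as solder joints: merge, then drop.
d1 over (s1, s3) gives {out.1, s1.3} {out.2} {out.3} {s1.1, s1.2} {s3.1, s3.2} {s3.3}, out.j being that stage's outer ports
d2 over (s1, s3, s2) gives {out.1} {out.2} {out.3, s2.3} {s1.1, s1.2} {s1.3} {s2.1} {s2.2} {s3.1, s3.2} {s3.3}, out.j being that stage's outer ports

{out.1} {out.2} {out.3, s2.3} {s1.1, s1.2} {s1.3} {s2.1} {s2.2} {s3.1, s3.2} {s3.3}


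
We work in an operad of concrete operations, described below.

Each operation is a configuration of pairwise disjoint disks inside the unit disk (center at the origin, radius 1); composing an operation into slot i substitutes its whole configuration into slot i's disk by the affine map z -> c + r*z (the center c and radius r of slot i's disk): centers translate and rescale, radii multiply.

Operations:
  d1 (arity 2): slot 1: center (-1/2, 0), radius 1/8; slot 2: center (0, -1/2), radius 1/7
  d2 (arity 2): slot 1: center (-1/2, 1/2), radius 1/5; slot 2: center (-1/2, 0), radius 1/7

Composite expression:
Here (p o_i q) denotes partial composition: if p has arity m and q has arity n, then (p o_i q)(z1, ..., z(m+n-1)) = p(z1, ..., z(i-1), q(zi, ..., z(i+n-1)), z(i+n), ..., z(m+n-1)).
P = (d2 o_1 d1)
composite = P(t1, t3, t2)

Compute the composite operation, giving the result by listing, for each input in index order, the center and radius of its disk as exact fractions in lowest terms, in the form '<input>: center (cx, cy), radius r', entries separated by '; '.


Below d2, radii multiply path by path; the t-disk centers shift.
for t1, the 2-step affine chain lands on center (-3/5, 1/2), radius 1/40
for t3, the 2-step affine chain lands on center (-1/2, 2/5), radius 1/35
for t2, the 1-step affine chain lands on center (-1/2, 0), radius 1/7

t1: center (-3/5, 1/2), radius 1/40; t2: center (-1/2, 0), radius 1/7; t3: center (-1/2, 2/5), radius 1/35


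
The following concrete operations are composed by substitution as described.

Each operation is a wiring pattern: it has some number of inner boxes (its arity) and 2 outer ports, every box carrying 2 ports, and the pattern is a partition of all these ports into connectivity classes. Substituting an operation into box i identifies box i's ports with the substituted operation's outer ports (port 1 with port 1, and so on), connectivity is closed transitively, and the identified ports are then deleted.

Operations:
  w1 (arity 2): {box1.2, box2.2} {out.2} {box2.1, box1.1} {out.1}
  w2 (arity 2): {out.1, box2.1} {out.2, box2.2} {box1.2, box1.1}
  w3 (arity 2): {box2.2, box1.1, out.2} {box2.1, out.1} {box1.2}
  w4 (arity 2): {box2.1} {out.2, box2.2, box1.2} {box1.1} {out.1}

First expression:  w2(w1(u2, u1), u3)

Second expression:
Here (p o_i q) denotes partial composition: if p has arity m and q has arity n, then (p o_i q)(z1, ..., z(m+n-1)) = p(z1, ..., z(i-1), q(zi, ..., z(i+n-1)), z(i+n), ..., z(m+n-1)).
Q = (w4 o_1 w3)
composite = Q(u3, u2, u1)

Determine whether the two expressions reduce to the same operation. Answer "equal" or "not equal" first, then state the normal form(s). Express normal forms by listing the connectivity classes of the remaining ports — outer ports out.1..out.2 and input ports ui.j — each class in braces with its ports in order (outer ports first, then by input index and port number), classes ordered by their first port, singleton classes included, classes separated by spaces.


not equal; the first gives {out.1, u3.1} {out.2, u3.2} {u1.1, u2.1} {u1.2, u2.2} and the second {out.1} {out.2, u1.2, u2.2, u3.1} {u1.1} {u2.1} {u3.2}

The first expression, normalized: {out.1, u3.1} {out.2, u3.2} {u1.1, u2.1} {u1.2, u2.2}
The second expression, normalized: {out.1} {out.2, u1.2, u2.2, u3.1} {u1.1} {u2.1} {u3.2}
Different reductions; not equal.


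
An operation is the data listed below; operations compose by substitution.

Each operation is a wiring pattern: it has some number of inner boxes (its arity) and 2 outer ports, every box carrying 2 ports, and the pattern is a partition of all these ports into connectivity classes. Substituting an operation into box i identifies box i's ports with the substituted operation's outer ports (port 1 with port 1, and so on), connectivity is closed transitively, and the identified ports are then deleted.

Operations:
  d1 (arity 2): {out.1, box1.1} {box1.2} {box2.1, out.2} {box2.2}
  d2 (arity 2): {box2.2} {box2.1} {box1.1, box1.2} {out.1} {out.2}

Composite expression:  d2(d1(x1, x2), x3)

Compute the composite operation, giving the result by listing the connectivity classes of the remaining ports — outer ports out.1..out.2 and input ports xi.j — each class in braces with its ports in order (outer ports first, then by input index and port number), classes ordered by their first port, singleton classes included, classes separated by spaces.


{out.1} {out.2} {x1.1, x2.1} {x1.2} {x2.2} {x3.1} {x3.2}

Connectivity passes through glued d2-boundaries; trace each wire chain.
through d1, on inputs (x1, x2): {out.1, x1.1} {out.2, x2.1} {x1.2} {x2.2} (out.j = stage outer ports)
through d2, on inputs (x1, x2, x3): {out.1} {out.2} {x1.1, x2.1} {x1.2} {x2.2} {x3.1} {x3.2} (out.j = stage outer ports)


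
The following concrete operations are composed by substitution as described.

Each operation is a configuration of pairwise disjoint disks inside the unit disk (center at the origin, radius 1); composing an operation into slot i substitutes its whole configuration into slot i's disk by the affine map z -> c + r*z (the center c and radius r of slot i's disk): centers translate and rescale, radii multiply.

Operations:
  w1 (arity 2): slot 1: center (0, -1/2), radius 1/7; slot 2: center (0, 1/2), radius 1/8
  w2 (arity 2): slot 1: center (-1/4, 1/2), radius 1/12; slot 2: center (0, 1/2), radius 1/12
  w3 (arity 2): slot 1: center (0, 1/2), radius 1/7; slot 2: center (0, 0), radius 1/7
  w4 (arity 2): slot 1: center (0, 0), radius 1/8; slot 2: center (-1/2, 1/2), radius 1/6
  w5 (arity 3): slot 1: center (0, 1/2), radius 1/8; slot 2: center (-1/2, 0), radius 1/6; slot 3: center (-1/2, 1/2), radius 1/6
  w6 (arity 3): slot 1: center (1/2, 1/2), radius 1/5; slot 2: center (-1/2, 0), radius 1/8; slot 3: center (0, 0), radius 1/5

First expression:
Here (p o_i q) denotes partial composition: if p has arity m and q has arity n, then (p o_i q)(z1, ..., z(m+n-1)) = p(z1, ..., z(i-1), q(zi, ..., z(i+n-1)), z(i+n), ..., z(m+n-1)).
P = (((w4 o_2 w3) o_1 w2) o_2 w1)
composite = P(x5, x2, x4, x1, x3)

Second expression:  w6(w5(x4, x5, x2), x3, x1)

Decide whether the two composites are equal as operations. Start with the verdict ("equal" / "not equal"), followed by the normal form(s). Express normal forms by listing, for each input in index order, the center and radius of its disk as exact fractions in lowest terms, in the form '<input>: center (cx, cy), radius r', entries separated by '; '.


not equal — first x1: center (-1/2, 7/12), radius 1/42; x2: center (0, 11/192), radius 1/672; x3: center (-1/2, 1/2), radius 1/42; x4: center (0, 13/192), radius 1/768; x5: center (-1/32, 1/16), radius 1/96, second x1: center (0, 0), radius 1/5; x2: center (2/5, 3/5), radius 1/30; x3: center (-1/2, 0), radius 1/8; x4: center (1/2, 3/5), radius 1/40; x5: center (2/5, 1/2), radius 1/30

Normal form of the first expression: x1: center (-1/2, 7/12), radius 1/42; x2: center (0, 11/192), radius 1/672; x3: center (-1/2, 1/2), radius 1/42; x4: center (0, 13/192), radius 1/768; x5: center (-1/32, 1/16), radius 1/96
Normal form of the second expression: x1: center (0, 0), radius 1/5; x2: center (2/5, 3/5), radius 1/30; x3: center (-1/2, 0), radius 1/8; x4: center (1/2, 3/5), radius 1/40; x5: center (2/5, 1/2), radius 1/30
Different reductions; not equal.


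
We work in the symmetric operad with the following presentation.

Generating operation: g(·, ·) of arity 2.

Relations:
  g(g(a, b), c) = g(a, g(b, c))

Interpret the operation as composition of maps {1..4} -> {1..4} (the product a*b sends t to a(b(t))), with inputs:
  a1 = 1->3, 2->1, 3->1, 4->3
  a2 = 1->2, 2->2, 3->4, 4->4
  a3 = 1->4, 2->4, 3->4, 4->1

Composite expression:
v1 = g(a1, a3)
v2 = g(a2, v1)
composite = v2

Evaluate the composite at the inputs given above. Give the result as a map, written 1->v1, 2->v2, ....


g(a1, a3) = 1->3, 2->3, 3->3, 4->3
g(a2, g(a1, a3)) = 1->4, 2->4, 3->4, 4->4

1->4, 2->4, 3->4, 4->4


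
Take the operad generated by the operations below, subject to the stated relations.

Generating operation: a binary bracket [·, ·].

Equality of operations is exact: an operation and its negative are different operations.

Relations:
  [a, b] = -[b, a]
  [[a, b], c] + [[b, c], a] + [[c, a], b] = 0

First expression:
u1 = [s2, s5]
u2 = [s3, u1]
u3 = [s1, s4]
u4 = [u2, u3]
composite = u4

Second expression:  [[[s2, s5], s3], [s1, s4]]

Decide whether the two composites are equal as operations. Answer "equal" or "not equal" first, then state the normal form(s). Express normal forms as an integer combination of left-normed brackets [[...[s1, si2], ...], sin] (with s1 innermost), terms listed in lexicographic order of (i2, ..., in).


not equal: they reduce to [[[[s1, s4], s2], s5], s3] - [[[[s1, s4], s3], s2], s5] + [[[[s1, s4], s3], s5], s2] - [[[[s1, s4], s5], s2], s3] and -[[[[s1, s4], s2], s5], s3] + [[[[s1, s4], s3], s2], s5] - [[[[s1, s4], s3], s5], s2] + [[[[s1, s4], s5], s2], s3]

The first expression reduces to [[[[s1, s4], s2], s5], s3] - [[[[s1, s4], s3], s2], s5] + [[[[s1, s4], s3], s5], s2] - [[[[s1, s4], s5], s2], s3]
The second expression reduces to -[[[[s1, s4], s2], s5], s3] + [[[[s1, s4], s3], s2], s5] - [[[[s1, s4], s3], s5], s2] + [[[[s1, s4], s5], s2], s3]
No match — not equal.


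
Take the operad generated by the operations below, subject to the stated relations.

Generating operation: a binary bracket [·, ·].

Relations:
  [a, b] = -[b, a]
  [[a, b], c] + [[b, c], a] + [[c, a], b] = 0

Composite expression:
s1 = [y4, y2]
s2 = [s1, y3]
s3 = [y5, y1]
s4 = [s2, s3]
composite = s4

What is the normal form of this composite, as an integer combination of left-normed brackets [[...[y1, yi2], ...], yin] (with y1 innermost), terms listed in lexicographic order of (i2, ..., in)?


-[[[[y1, y5], y2], y4], y3] + [[[[y1, y5], y3], y2], y4] - [[[[y1, y5], y3], y4], y2] + [[[[y1, y5], y4], y2], y3]

Expand each bracket as ab - ba; the y1-initial words give the coefficients.
Composite bracket: [[[y4, y2], y3], [y5, y1]]
The bracket unfolds into 16 signed words via [a, b] = ab - ba (2^4 = 16).
Coefficients come from the y1-initial words:
  y1y5y2y4y3 appears with sign -1, giving the term -[[[[y1, y5], y2], y4], y3]
  y1y5y3y2y4 appears with sign +1, giving the term +[[[[y1, y5], y3], y2], y4]
  y1y5y3y4y2 appears with sign -1, giving the term -[[[[y1, y5], y3], y4], y2]
  y1y5y4y2y3 appears with sign +1, giving the term +[[[[y1, y5], y4], y2], y3]


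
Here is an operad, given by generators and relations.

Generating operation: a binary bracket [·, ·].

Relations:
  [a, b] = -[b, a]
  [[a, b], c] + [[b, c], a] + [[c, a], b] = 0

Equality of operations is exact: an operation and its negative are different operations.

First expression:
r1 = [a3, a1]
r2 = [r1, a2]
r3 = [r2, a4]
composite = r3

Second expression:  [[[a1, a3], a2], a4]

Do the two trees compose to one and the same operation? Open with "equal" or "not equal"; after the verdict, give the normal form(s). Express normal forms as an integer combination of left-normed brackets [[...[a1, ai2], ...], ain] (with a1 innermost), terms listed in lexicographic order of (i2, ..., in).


In normal form, the first expression is -[[[a1, a3], a2], a4]
In normal form, the second expression is [[[a1, a3], a2], a4]
Distinct normal forms: not equal.

not equal; first: -[[[a1, a3], a2], a4]; second: [[[a1, a3], a2], a4]


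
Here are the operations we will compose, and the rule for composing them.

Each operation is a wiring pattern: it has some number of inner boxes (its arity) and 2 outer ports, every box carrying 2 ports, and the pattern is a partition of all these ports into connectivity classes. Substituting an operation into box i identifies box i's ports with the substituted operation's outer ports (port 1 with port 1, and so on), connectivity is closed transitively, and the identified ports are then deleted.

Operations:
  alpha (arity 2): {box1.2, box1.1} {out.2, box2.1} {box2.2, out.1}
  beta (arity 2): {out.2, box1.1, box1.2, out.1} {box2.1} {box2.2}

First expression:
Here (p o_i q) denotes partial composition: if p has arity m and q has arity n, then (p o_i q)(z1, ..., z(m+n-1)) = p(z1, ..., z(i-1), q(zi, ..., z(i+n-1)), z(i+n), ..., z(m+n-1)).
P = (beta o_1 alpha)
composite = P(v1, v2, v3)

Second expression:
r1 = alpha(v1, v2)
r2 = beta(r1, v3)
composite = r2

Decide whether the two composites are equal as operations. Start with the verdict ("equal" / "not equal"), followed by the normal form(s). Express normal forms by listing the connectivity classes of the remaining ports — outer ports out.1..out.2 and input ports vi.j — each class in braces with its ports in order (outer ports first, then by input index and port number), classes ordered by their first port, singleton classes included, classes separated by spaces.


Normal form of the first expression: {out.1, out.2, v2.1, v2.2} {v1.1, v1.2} {v3.1} {v3.2}
Normal form of the second expression: {out.1, out.2, v2.1, v2.2} {v1.1, v1.2} {v3.1} {v3.2}
Identical normal forms: equal.

equal: each reduces to {out.1, out.2, v2.1, v2.2} {v1.1, v1.2} {v3.1} {v3.2}


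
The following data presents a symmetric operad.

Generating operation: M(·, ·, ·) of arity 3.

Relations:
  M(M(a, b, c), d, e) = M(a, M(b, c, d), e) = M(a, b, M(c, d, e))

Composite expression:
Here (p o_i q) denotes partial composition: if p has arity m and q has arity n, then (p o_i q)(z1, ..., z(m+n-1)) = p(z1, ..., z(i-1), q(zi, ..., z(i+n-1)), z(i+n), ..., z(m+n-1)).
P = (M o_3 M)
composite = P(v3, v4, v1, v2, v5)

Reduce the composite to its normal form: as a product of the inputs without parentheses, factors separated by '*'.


Every regrouping of M is equal, so read the v-inputs in written order.
M(v1, v2, v5) collapses to v1 * v2 * v5
M(v3, v4, M(v1, v2, v5)) collapses to v3 * v4 * v1 * v2 * v5

v3 * v4 * v1 * v2 * v5


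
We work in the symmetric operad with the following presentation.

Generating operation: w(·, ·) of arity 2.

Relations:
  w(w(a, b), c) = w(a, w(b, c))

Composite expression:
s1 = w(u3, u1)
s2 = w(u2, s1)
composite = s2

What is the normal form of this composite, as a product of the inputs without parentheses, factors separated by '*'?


Associativity of w dissolves the nesting; only the u-input order survives.
w(u3, u1) linearizes to u3 * u1
w(u2, w(u3, u1)) linearizes to u2 * u3 * u1

u2 * u3 * u1


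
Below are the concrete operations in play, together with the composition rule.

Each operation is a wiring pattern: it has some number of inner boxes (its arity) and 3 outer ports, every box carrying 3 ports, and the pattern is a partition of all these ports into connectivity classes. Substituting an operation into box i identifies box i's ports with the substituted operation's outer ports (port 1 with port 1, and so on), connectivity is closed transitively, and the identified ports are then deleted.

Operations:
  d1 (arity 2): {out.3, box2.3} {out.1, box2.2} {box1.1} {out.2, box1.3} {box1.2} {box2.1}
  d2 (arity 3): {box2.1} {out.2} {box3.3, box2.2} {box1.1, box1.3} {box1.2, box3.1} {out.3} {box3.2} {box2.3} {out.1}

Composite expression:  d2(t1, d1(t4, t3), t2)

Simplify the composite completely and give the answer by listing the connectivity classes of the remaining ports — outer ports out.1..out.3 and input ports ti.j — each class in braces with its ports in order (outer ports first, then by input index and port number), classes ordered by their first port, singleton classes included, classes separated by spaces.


{out.1} {out.2} {out.3} {t1.1, t1.3} {t1.2, t2.1} {t2.2} {t2.3, t4.3} {t3.1} {t3.2} {t3.3} {t4.1} {t4.2}


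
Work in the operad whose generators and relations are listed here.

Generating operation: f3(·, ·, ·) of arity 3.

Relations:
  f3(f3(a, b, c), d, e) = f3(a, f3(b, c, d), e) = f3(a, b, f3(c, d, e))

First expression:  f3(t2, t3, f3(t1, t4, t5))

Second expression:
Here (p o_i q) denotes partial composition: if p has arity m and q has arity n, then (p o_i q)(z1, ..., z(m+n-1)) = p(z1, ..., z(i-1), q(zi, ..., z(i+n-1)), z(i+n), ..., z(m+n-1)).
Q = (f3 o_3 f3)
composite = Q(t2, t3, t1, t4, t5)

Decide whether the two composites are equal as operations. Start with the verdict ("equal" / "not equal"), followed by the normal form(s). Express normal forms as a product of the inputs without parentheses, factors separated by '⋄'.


equal; both compose to t2 ⋄ t3 ⋄ t1 ⋄ t4 ⋄ t5

The first expression reduces to t2 ⋄ t3 ⋄ t1 ⋄ t4 ⋄ t5
The second expression reduces to t2 ⋄ t3 ⋄ t1 ⋄ t4 ⋄ t5
Identical normal forms: equal.


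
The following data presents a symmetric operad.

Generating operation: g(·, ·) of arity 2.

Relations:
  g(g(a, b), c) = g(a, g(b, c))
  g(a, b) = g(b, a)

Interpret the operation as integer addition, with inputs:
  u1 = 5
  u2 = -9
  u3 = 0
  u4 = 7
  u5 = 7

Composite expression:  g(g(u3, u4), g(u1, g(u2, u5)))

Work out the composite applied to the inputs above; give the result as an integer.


10


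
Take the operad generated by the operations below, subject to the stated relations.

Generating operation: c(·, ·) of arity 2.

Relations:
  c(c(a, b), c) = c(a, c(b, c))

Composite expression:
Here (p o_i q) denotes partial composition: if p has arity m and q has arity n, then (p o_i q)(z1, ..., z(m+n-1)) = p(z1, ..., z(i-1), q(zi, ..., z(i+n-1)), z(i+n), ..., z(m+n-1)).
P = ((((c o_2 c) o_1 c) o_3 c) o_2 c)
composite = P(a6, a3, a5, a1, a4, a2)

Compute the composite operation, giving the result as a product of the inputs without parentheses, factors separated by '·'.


Every regrouping of c is equal, so read the a-inputs in written order.
c(a3, a5) unparenthesizes to a3 · a5
c(a6, c(a3, a5)) unparenthesizes to a6 · a3 · a5
c(a1, a4) unparenthesizes to a1 · a4
c(c(a1, a4), a2) unparenthesizes to a1 · a4 · a2
c(c(a6, c(a3, a5)), c(c(a1, a4), a2)) unparenthesizes to a6 · a3 · a5 · a1 · a4 · a2

a6 · a3 · a5 · a1 · a4 · a2


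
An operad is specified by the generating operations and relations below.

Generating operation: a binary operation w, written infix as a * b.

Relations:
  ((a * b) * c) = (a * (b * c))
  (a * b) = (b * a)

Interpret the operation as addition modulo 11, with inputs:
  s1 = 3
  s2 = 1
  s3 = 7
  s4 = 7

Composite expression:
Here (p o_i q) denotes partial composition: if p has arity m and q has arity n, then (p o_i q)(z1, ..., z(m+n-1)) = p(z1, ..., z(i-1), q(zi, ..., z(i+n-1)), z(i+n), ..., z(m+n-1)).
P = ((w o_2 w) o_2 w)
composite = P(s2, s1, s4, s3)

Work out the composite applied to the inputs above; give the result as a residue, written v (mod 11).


7 (mod 11)

(s1 * s4) = 10
((s1 * s4) * s3) = 6
(s2 * ((s1 * s4) * s3)) = 7
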